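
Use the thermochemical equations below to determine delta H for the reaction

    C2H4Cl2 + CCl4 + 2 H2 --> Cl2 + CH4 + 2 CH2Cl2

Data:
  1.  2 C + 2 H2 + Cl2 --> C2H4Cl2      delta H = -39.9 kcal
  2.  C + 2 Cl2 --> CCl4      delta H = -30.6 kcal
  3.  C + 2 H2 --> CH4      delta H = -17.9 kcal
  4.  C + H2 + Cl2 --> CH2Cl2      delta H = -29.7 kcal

delta H = -6.8 kcal

eq. 1 reversed (C2H4Cl2 must end up as a reactant): +39.9 kcal
eq. 2 reversed (CCl4 must end up as a reactant): +30.6 kcal
eq. 3 as written (CH4 already on the product side): -17.9 kcal
eq. 4 × 2 (×2 to match 2 CH2Cl2 in the target): (2)·(-29.7) = -59.4 kcal
Combining the equations, delta H = (+39.9) + (+30.6) + (-17.9) + (-59.4) = -6.8 kcal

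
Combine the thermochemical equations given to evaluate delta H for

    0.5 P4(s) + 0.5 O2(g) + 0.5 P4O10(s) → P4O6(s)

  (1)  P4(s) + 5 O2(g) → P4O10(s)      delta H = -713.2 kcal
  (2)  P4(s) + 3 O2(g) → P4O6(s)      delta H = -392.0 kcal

(1) reversed and × 1/2 (P4O10(s) must end up as a reactant; ×1/2 to match 1/2 P4O10(s) in the target): (-1/2)·(-713.2) = +356.6 kcal
(2) as written (P4O6(s) already on the product side): -392.0 kcal
Since enthalpy is a state function, delta H = (+356.6) + (-392.0) = -35.4 kcal

delta H = -35.4 kcal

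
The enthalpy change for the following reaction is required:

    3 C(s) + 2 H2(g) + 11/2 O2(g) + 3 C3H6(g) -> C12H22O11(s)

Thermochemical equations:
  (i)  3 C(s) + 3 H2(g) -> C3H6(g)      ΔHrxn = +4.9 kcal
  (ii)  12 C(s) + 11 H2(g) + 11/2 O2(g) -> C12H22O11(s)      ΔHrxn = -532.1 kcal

ΔHrxn = -546.8 kcal

(i) reversed and × 3 (C3H6(g) must end up as a reactant; scale by 3 for the 3 C3H6(g)): (-3)·(+4.9) = -14.7 kcal
(ii) as written (C12H22O11(s) already on the product side): -532.1 kcal
Combining the equations, ΔHrxn = (-3)·(+4.9) + (1)·(-532.1) = -546.8 kcal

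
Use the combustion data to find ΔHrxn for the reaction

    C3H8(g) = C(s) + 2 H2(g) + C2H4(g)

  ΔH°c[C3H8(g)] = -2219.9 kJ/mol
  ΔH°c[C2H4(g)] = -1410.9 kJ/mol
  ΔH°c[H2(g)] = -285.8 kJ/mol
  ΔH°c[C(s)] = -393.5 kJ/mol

Using ΔH = Σ nΔHc°(reactants) − Σ nΔHc°(products):
= [1·(-2219.9)] − [1·(-393.5) + 2·(-285.8) + 1·(-1410.9)]
= 156.1 kJ/mol

ΔHrxn = 156.1 kJ/mol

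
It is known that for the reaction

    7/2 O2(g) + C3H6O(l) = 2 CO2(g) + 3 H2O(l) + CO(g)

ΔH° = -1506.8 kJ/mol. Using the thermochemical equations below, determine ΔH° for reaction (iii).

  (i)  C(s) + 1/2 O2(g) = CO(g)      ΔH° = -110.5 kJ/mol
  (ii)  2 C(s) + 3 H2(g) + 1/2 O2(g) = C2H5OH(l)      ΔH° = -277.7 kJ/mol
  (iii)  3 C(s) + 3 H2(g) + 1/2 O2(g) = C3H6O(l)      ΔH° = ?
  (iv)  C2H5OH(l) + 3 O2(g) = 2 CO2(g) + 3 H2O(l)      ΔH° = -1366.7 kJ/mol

ΔH° = -248.1 kJ/mol

(i) as written (CO(g) already on the product side): -110.5 kJ/mol
(ii) as written: -277.7 kJ/mol
(iii) reversed (reverse to put C3H6O(l) on the reactant side): contributes −x
(iv) as written (CO2(g) already on the product side): -1366.7 kJ/mol
-1506.8 = (-110.5) + (-277.7) + (-1366.7) − x
x = (-1506.8 − (-1754.9)) / (-1) = -248.1 kJ/mol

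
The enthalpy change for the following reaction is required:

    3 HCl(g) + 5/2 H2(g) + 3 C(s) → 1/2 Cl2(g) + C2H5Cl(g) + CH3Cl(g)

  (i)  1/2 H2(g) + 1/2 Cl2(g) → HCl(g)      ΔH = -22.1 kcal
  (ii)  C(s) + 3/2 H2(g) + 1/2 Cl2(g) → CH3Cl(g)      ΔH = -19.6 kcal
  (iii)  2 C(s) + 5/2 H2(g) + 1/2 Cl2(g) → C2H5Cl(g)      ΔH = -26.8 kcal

ΔH = 19.9 kcal

(i) reversed and × 3 (HCl(g) must end up as a reactant; scale by 3 for the 3 HCl(g)): (-3)·(-22.1) = +66.3 kcal
(ii) as written (CH3Cl(g) already on the product side): -19.6 kcal
(iii) as written (C2H5Cl(g) already on the product side): -26.8 kcal
ΔH = (+66.3) + (-19.6) + (-26.8) = 19.9 kcal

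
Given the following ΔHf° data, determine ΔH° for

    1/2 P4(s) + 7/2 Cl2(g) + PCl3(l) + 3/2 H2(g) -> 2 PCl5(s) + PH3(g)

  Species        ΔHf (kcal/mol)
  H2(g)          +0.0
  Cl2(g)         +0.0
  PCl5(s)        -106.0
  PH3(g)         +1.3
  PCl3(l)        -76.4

ΔH° = -134.3 kcal/mol

Products: 2·(-106.0) + 1·(+1.3) = -210.7
Reactants: 1/2·(+0.0) + 7/2·(+0.0) + 1·(-76.4) + 3/2·(+0.0) = -76.4
ΔH° = (-210.7) − (-76.4) = -134.3 kcal/mol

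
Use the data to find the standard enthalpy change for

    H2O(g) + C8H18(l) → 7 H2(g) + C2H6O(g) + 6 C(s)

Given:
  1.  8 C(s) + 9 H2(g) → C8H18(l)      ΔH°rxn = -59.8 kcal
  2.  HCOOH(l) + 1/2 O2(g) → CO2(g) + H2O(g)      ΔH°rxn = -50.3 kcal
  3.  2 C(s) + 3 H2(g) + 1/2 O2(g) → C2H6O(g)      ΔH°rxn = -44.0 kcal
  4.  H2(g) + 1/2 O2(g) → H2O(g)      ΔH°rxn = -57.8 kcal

ΔH°rxn = 73.6 kcal

eq. 1 reversed (reverse to put C8H18(l) on the reactant side): +59.8 kcal
eq. 2: not needed (CO2(g) appears nowhere else).
eq. 3 as written (C2H6O(g) already on the product side): -44.0 kcal
eq. 4 reversed: +57.8 kcal
Combining the equations, ΔH°rxn = (+59.8) + (-44.0) + (+57.8) = 73.6 kcal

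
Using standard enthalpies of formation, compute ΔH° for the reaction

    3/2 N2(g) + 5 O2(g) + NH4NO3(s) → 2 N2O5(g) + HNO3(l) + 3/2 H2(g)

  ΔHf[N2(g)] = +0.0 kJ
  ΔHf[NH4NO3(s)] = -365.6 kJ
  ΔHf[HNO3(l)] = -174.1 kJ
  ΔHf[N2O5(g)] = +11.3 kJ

ΔH°rxn = Σ nΔHf°(products) − Σ nΔHf°(reactants).
Products: 2·(+11.3) + 1·(-174.1) + 3/2·(+0.0) = -151.5
Reactants: 3/2·(+0.0) + 5·(+0.0) + 1·(-365.6) = -365.6
ΔH° = (-151.5) − (-365.6) = 214.1 kJ

ΔH° = 214.1 kJ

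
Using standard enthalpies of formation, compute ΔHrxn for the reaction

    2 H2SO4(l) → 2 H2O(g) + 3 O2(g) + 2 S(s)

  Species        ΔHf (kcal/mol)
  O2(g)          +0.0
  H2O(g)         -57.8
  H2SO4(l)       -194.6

ΔHrxn = 273.6 kcal/mol

ΔH°rxn = Σ nΔHf°(products) − Σ nΔHf°(reactants).
Products: 2·(-57.8) + 3·(+0.0) + 2·(+0.0) = -115.6
Reactants: 2·(-194.6) = -389.2
ΔHrxn = (-115.6) − (-389.2) = 273.6 kcal/mol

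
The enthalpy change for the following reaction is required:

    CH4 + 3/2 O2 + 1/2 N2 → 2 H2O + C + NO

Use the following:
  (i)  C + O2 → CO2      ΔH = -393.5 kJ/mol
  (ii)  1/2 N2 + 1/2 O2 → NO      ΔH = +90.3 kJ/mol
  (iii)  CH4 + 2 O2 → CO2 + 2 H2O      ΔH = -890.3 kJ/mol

(i) reversed: +393.5 kJ/mol
(ii) as written: +90.3 kJ/mol
(iii) as written: -890.3 kJ/mol
ΔH = (+393.5) + (+90.3) + (-890.3) = -406.5 kJ/mol

ΔH = -406.5 kJ/mol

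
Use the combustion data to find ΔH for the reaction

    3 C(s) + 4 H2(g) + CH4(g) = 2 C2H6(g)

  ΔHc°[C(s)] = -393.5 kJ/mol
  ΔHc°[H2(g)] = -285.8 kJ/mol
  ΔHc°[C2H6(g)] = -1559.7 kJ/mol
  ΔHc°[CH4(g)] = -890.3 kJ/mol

With combustion enthalpies, reactants minus products:
= [3·(-393.5) + 4·(-285.8) + 1·(-890.3)] − [2·(-1559.7)]
= -94.6 kJ/mol

ΔH = -94.6 kJ/mol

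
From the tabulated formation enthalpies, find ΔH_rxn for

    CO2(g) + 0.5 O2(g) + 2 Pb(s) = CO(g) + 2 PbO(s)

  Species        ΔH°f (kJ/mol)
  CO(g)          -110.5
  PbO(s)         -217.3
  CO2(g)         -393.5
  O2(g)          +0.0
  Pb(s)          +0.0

ΔH_rxn = -151.6 kJ/mol

Products: 1·(-110.5) + 2·(-217.3) = -545.1
Reactants: 1·(-393.5) + 1/2·(+0.0) + 2·(+0.0) = -393.5
ΔH_rxn = (-545.1) − (-393.5) = -151.6 kJ/mol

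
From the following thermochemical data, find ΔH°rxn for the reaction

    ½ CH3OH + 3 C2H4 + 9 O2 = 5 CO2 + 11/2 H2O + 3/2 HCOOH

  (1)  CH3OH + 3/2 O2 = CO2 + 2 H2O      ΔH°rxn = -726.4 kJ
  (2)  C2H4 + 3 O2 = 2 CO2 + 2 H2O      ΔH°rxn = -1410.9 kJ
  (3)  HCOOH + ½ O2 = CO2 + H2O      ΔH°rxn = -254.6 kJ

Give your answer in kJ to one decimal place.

(1) × 1/2 (×1/2 to match 1/2 CH3OH in the target): (1/2)·(-726.4) = -363.2 kJ
(2) × 3 (×3 to match 3 C2H4 in the target): (3)·(-1410.9) = -4232.7 kJ
(3) reversed and × 3/2 (reverse to put HCOOH on the product side; ×3/2 to match 3/2 HCOOH in the target): (-3/2)·(-254.6) = +381.9 kJ
Combining the equations, ΔH°rxn = (-363.2) + (-4232.7) + (+381.9) = -4214.0 kJ

ΔH°rxn = -4214.0 kJ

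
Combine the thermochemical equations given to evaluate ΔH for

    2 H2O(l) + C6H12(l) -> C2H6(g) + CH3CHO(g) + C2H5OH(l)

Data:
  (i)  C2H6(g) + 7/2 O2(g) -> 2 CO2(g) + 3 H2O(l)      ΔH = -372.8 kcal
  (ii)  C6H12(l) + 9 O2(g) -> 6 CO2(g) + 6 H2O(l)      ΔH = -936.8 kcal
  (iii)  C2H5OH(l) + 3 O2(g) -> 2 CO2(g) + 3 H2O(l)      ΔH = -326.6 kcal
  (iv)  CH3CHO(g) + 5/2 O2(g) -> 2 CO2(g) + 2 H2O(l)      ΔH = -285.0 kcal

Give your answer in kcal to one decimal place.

ΔH = 47.6 kcal

(i) reversed (C2H6(g) must end up as a product): +372.8 kcal
(ii) as written (C6H12(l) already on the reactant side): -936.8 kcal
(iii) reversed (C2H5OH(l) must end up as a product): +326.6 kcal
(iv) reversed (CH3CHO(g) must end up as a product): +285.0 kcal
Since enthalpy is a state function, ΔH = (-1)·(-372.8) + (1)·(-936.8) + (-1)·(-326.6) + (-1)·(-285.0) = 47.6 kcal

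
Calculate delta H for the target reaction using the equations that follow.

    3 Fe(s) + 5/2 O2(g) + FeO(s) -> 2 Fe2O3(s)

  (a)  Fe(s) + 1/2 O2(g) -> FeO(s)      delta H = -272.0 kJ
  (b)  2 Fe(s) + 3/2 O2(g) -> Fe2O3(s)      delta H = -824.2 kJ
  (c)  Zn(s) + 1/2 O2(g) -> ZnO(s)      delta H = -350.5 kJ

(a) reversed: +272.0 kJ
(b) × 2: (2)·(-824.2) = -1648.4 kJ
(c): not needed.
Since enthalpy is a state function, delta H = (+272.0) + (-1648.4) = -1376.4 kJ

delta H = -1376.4 kJ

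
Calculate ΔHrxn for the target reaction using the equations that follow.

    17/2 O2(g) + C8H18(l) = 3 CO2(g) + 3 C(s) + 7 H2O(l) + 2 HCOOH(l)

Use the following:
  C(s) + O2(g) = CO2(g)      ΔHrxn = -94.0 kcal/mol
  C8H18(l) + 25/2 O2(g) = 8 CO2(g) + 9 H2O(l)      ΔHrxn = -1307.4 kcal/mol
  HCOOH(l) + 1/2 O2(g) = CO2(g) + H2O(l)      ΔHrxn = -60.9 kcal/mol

equation 1 reversed and × 3: (-3)·(-94.0) = +282.0 kcal/mol
equation 2 as written: -1307.4 kcal/mol
equation 3 reversed and × 2: (-2)·(-60.9) = +121.8 kcal/mol
Combining the equations, ΔHrxn = (-3)·(-94.0) + (1)·(-1307.4) + (-2)·(-60.9) = -903.6 kcal/mol

ΔHrxn = -903.6 kcal/mol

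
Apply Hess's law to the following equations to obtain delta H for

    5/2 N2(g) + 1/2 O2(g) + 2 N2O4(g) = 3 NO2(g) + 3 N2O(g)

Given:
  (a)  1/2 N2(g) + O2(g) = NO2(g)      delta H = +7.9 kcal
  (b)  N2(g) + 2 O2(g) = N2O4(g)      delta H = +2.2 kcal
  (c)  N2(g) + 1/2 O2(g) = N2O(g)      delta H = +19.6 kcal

delta H = 78.1 kcal

(a) × 3: (3)·(+7.9) = +23.7 kcal
(b) reversed and × 2: (-2)·(+2.2) = -4.4 kcal
(c) × 3: (3)·(+19.6) = +58.8 kcal
Summing the manipulated equations, delta H = (3)·(+7.9) + (-2)·(+2.2) + (3)·(+19.6) = 78.1 kcal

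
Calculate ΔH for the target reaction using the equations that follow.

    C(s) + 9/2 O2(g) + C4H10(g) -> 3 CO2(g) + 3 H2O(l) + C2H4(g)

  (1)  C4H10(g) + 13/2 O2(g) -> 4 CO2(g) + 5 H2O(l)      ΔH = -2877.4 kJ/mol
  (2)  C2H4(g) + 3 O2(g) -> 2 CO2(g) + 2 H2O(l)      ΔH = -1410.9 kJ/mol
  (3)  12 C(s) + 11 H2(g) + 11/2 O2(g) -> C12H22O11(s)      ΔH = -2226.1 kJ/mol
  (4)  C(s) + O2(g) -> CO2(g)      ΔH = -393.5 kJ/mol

ΔH = -1860.0 kJ/mol

(1) as written: -2877.4 kJ/mol
(2) reversed: +1410.9 kJ/mol
(3): not needed.
(4) as written: -393.5 kJ/mol
ΔH = (1)·(-2877.4) + (-1)·(-1410.9) + (1)·(-393.5) = -1860.0 kJ/mol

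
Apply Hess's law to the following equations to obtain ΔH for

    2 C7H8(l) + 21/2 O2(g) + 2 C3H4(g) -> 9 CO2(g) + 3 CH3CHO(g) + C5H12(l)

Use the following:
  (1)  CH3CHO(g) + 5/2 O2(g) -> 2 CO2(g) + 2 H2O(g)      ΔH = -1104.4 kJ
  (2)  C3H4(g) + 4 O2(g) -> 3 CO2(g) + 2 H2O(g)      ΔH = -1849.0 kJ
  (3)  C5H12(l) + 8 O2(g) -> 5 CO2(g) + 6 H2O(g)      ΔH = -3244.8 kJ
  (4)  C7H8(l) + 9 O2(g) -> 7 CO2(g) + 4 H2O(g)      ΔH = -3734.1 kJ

ΔH = -4608.2 kJ

(1) reversed and × 3: (-3)·(-1104.4) = +3313.2 kJ
(2) × 2: (2)·(-1849.0) = -3698.0 kJ
(3) reversed: +3244.8 kJ
(4) × 2: (2)·(-3734.1) = -7468.2 kJ
By Hess's law, ΔH = (-3)·(-1104.4) + (2)·(-1849.0) + (-1)·(-3244.8) + (2)·(-3734.1) = -4608.2 kJ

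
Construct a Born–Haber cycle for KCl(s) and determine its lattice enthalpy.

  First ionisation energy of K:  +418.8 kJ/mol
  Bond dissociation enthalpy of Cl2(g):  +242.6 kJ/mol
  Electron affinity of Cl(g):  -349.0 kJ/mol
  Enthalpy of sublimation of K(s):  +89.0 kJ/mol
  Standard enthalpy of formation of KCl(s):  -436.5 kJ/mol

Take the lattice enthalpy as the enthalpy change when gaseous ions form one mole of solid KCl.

ΔHf° = 1·ΔHsub + 1·(ΣIE) + 1/2·D(Cl2) + 1·EA + U
-436.5 = 1·(+89.0) + 1·(+418.8) + 1/2·(+242.6) + 1·(-349.0) + U
U = -436.5 − (+280.1) = -716.6 kJ/mol

U = -716.6 kJ/mol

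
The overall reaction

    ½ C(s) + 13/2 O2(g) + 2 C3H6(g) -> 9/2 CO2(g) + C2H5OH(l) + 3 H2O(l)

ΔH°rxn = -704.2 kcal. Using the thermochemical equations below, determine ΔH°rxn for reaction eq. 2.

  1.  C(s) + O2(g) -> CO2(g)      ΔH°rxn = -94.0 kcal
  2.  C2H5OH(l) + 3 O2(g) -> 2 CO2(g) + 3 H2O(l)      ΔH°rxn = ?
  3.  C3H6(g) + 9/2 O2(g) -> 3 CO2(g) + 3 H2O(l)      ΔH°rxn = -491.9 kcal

eq. 1 × 1/2: (1/2)·(-94.0) = -47.0 kcal
eq. 2 reversed: contributes −x
eq. 3 × 2: (2)·(-491.9) = -983.8 kcal
-704.2 = (-47.0) + (-983.8) − x
x = (-704.2 − (-1030.8)) / (-1) = -326.6 kcal

ΔH°rxn = -326.6 kcal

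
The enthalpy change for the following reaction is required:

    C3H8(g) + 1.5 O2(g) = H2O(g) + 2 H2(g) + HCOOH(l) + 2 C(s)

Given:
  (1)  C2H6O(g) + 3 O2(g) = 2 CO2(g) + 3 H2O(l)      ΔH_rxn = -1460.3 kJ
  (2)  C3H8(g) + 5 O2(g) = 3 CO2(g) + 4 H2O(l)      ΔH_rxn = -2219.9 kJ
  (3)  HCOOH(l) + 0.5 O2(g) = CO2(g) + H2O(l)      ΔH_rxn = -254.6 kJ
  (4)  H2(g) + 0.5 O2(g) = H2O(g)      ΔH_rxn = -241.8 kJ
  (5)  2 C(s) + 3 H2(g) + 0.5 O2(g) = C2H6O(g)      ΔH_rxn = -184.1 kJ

ΔH_rxn = -562.7 kJ

(1) reversed: +1460.3 kJ
(2) as written (C3H8(g) already on the reactant side): -2219.9 kJ
(3) reversed (reverse to put HCOOH(l) on the product side): +254.6 kJ
(4) as written (H2O(g) already on the product side): -241.8 kJ
(5) reversed (C(s) must end up as a product): +184.1 kJ
By Hess's law, ΔH_rxn = (-1)·(-1460.3) + (1)·(-2219.9) + (-1)·(-254.6) + (1)·(-241.8) + (-1)·(-184.1) = -562.7 kJ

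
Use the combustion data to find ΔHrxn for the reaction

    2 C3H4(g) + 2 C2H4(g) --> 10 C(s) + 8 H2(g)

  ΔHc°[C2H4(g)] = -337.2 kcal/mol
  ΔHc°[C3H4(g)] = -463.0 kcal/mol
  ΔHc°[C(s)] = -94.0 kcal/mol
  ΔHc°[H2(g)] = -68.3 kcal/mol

ΔHrxn = -114.0 kcal/mol

With combustion enthalpies, reactants minus products:
= [2·(-463.0) + 2·(-337.2)] − [10·(-94.0) + 8·(-68.3)]
= -114.0 kcal/mol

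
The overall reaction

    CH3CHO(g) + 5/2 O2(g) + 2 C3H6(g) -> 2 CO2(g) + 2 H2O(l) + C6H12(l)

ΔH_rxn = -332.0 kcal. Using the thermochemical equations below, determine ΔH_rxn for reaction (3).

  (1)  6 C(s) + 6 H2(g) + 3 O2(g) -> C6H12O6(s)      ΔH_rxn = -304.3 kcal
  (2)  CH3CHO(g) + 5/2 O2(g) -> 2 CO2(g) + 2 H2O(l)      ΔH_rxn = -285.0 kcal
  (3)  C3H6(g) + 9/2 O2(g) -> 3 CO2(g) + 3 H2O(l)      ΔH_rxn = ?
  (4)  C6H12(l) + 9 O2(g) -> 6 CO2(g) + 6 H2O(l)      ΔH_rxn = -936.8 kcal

(1): not needed.
(2) as written: -285.0 kcal
(3) × 2: contributes 2·x
(4) reversed: +936.8 kcal
-332.0 = (-285.0) + (+936.8) + 2·x
x = (-332.0 − (+651.8)) / (2) = -491.9 kcal

ΔH_rxn = -491.9 kcal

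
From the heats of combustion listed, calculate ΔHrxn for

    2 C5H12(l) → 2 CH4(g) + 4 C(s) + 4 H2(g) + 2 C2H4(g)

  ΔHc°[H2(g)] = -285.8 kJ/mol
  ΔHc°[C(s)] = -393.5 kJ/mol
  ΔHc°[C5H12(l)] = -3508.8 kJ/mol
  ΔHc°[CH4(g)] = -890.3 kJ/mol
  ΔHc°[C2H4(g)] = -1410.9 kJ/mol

Using ΔH = Σ nΔHc°(reactants) − Σ nΔHc°(products):
= [2·(-3508.8)] − [2·(-890.3) + 4·(-393.5) + 4·(-285.8) + 2·(-1410.9)]
= 302.0 kJ/mol

ΔHrxn = 302.0 kJ/mol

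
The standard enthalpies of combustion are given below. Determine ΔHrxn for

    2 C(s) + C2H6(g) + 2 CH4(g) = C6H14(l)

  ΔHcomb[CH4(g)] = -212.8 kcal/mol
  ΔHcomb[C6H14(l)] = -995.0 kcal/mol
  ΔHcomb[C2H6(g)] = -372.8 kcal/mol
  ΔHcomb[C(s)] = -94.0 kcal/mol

With combustion enthalpies, reactants minus products:
= [2·(-94.0) + 1·(-372.8) + 2·(-212.8)] − [1·(-995.0)]
= 8.6 kcal/mol

ΔHrxn = 8.6 kcal/mol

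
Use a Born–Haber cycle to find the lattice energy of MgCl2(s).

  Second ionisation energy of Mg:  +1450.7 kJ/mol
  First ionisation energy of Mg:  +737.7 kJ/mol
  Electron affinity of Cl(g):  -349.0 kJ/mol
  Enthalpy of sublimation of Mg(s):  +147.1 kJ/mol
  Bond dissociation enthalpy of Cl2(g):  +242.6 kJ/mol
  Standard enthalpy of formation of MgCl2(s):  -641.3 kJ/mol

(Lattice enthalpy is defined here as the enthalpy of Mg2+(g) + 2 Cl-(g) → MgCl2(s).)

ΔHf° = 1·ΔHsub + 1·(ΣIE) + 1·D(Cl2) + 2·EA + U
-641.3 = 1·(+147.1) + 1·(+2188.4) + 1·(+242.6) + 2·(-349.0) + U
U = -641.3 − (+1880.1) = -2521.4 kJ/mol

U = -2521.4 kJ/mol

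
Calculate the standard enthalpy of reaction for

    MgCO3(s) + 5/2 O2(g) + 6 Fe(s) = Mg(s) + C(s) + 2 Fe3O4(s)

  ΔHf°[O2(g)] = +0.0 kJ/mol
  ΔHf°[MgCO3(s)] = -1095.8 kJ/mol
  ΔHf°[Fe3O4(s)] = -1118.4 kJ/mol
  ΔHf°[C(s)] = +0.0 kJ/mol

ΔH_rxn = -1141.0 kJ/mol

ΔH°rxn = Σ nΔHf°(products) − Σ nΔHf°(reactants).
Products: 1·(+0.0) + 1·(+0.0) + 2·(-1118.4) = -2236.8
Reactants: 1·(-1095.8) + 5/2·(+0.0) + 6·(+0.0) = -1095.8
ΔH_rxn = (-2236.8) − (-1095.8) = -1141.0 kJ/mol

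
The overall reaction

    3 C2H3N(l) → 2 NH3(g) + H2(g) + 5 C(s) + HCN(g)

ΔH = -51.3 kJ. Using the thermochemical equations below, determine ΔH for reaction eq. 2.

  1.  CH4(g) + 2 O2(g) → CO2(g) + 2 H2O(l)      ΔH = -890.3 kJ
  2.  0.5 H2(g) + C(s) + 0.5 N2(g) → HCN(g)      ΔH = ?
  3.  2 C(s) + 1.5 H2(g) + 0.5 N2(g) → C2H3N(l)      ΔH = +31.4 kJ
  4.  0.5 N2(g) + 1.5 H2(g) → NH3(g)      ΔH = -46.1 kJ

ΔH = 135.1 kJ

eq. 1: not needed (H2O(l) appears nowhere else).
eq. 2 as written (HCN(g) already on the product side): contributes x
eq. 3 reversed and × 3 (reverse to put C2H3N(l) on the reactant side; ×3 to match 3 C2H3N(l) in the target): (-3)·(+31.4) = -94.2 kJ
eq. 4 × 2 (×2 to match 2 NH3(g) in the target): (2)·(-46.1) = -92.2 kJ
-51.3 = (-94.2) + (-92.2) + x
x = (-51.3 − (-186.4)) / (1) = 135.1 kJ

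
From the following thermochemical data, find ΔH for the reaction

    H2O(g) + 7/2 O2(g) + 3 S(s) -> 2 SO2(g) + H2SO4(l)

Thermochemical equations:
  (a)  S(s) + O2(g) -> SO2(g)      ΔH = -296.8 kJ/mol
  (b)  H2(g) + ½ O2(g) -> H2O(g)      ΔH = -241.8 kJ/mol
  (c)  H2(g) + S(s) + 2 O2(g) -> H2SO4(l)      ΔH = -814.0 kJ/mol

ΔH = -1165.8 kJ/mol

(a) × 2 (×2 to match 2 SO2(g) in the target): (2)·(-296.8) = -593.6 kJ/mol
(b) reversed (H2O(g) must end up as a reactant): +241.8 kJ/mol
(c) as written (H2SO4(l) already on the product side): -814.0 kJ/mol
By Hess's law, ΔH = (-593.6) + (+241.8) + (-814.0) = -1165.8 kJ/mol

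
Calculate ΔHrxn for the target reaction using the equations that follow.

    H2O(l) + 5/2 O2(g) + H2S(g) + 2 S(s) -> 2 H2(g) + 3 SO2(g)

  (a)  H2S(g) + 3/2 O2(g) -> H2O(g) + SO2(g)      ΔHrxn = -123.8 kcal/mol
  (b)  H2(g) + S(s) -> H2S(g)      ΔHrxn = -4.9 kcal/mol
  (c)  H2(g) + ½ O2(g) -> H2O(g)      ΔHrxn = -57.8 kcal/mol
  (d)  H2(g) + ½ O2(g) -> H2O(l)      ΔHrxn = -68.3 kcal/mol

ΔHrxn = -139.5 kcal/mol

(a) × 3 (scale by 3 for the 3 SO2(g)): (3)·(-123.8) = -371.4 kcal/mol
(b) × 2 (×2 to match 2 S(s) in the target): (2)·(-4.9) = -9.8 kcal/mol
(c) reversed and × 3: (-3)·(-57.8) = +173.4 kcal/mol
(d) reversed (H2O(l) must end up as a reactant): +68.3 kcal/mol
Combining the equations, ΔHrxn = (-371.4) + (-9.8) + (+173.4) + (+68.3) = -139.5 kcal/mol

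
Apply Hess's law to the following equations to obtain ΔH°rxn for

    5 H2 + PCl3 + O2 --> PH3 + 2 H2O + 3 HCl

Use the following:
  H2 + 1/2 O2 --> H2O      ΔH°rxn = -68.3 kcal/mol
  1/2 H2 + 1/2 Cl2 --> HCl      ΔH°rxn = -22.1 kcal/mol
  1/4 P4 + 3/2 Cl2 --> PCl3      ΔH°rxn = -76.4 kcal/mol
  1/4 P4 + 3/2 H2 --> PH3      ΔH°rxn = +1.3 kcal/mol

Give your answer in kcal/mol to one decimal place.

equation 1 × 2 (×2 to match 2 H2O in the target): (2)·(-68.3) = -136.6 kcal/mol
equation 2 × 3 (scale by 3 for the 3 HCl): (3)·(-22.1) = -66.3 kcal/mol
equation 3 reversed (PCl3 must end up as a reactant): +76.4 kcal/mol
equation 4 as written (PH3 already on the product side): +1.3 kcal/mol
Since enthalpy is a state function, ΔH°rxn = (-136.6) + (-66.3) + (+76.4) + (+1.3) = -125.2 kcal/mol

ΔH°rxn = -125.2 kcal/mol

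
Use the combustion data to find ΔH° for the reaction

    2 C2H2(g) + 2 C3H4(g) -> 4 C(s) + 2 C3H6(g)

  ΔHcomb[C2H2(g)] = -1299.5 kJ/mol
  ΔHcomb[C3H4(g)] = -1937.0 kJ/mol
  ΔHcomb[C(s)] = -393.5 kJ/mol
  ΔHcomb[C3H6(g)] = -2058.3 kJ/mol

ΔH° = -782.4 kJ/mol

With combustion enthalpies, reactants minus products:
= [2·(-1299.5) + 2·(-1937.0)] − [4·(-393.5) + 2·(-2058.3)]
= -782.4 kJ/mol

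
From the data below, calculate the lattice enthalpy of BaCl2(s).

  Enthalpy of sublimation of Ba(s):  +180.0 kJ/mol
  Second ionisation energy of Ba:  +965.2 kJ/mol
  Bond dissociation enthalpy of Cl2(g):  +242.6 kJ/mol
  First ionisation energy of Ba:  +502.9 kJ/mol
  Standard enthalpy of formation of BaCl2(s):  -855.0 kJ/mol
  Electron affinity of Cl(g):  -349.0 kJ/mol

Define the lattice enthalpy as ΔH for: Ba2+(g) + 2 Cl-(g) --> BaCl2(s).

U = -2047.7 kJ/mol

ΔHf° = 1·ΔHsub + 1·(ΣIE) + 1·D(Cl2) + 2·EA + U
-855.0 = 1·(+180.0) + 1·(+1468.1) + 1·(+242.6) + 2·(-349.0) + U
U = -855.0 − (+1192.7) = -2047.7 kJ/mol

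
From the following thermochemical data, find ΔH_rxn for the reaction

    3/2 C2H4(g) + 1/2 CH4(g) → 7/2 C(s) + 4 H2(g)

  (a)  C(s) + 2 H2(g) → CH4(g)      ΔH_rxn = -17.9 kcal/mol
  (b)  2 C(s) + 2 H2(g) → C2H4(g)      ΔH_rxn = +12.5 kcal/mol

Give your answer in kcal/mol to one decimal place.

ΔH_rxn = -9.8 kcal/mol

(a) reversed and × 1/2 (CH4(g) must end up as a reactant; ×1/2 to match 1/2 CH4(g) in the target): (-1/2)·(-17.9) = +8.95 kcal/mol
(b) reversed and × 3/2 (reverse to put C2H4(g) on the reactant side; ×3/2 to match 3/2 C2H4(g) in the target): (-3/2)·(+12.5) = -18.75 kcal/mol
ΔH_rxn = (+8.95) + (-18.75) = -9.8 kcal/mol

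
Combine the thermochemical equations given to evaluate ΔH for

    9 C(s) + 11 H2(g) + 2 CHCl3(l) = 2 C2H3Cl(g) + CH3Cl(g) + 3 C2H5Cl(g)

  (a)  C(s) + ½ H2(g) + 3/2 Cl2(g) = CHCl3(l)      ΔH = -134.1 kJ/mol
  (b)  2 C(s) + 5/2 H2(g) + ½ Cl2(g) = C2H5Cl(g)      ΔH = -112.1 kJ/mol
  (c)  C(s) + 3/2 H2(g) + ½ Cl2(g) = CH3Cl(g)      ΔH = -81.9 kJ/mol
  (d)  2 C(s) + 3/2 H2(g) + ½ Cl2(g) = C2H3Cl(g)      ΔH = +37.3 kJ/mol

ΔH = -75.4 kJ/mol

(a) reversed and × 2: (-2)·(-134.1) = +268.2 kJ/mol
(b) × 3: (3)·(-112.1) = -336.3 kJ/mol
(c) as written: -81.9 kJ/mol
(d) × 2: (2)·(+37.3) = +74.6 kJ/mol
By Hess's law, ΔH = (-2)·(-134.1) + (3)·(-112.1) + (1)·(-81.9) + (2)·(+37.3) = -75.4 kJ/mol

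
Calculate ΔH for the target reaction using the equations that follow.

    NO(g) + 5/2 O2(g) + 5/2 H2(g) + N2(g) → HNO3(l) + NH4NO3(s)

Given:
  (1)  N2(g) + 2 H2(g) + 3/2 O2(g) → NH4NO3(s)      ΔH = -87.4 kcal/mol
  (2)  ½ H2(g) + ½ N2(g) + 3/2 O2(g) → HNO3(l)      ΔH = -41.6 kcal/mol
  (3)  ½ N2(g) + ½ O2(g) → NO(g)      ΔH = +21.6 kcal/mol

ΔH = -150.6 kcal/mol

(1) as written: -87.4 kcal/mol
(2) as written: -41.6 kcal/mol
(3) reversed: -21.6 kcal/mol
ΔH = (-87.4) + (-41.6) + (-21.6) = -150.6 kcal/mol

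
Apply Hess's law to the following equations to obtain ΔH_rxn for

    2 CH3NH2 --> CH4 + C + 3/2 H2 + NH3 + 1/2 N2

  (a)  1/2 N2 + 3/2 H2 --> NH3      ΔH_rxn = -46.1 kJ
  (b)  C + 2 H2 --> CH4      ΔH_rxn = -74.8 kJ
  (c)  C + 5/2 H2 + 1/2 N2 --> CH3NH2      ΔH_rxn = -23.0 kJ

(a) as written (NH3 already on the product side): -46.1 kJ
(b) as written (CH4 already on the product side): -74.8 kJ
(c) reversed and × 2 (reverse to put CH3NH2 on the reactant side; ×2 to match 2 CH3NH2 in the target): (-2)·(-23.0) = +46.0 kJ
By Hess's law, ΔH_rxn = (1)·(-46.1) + (1)·(-74.8) + (-2)·(-23.0) = -74.9 kJ

ΔH_rxn = -74.9 kJ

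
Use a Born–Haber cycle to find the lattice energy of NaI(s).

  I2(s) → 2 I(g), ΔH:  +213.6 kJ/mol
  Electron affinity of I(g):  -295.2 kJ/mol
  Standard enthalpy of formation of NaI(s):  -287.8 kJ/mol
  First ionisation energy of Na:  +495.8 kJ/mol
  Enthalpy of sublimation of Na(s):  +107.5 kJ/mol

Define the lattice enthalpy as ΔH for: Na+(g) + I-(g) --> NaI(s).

ΔHf° = 1·ΔHsub + 1·(ΣIE) + 1/2·D(I2) + 1·EA + U
-287.8 = 1·(+107.5) + 1·(+495.8) + 1/2·(+213.6) + 1·(-295.2) + U
U = -287.8 − (+414.9) = -702.7 kJ/mol

U = -702.7 kJ/mol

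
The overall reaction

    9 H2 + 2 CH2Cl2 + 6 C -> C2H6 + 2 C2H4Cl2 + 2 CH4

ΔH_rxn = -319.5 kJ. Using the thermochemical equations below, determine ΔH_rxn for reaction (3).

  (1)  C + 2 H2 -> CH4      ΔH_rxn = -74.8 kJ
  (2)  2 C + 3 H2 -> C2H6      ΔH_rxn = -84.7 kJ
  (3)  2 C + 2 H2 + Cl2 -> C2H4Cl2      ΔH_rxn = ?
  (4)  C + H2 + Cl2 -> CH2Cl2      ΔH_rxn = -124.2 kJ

(1) × 2: (2)·(-74.8) = -149.6 kJ
(2) as written: -84.7 kJ
(3) × 2: contributes 2·x
(4) reversed and × 2: (-2)·(-124.2) = +248.4 kJ
-319.5 = (-149.6) + (-84.7) + (+248.4) + 2·x
x = (-319.5 − (+14.1)) / (2) = -166.8 kJ

ΔH_rxn = -166.8 kJ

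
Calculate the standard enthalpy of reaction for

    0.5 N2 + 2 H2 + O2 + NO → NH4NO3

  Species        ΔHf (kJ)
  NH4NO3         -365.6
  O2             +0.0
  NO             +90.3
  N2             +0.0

Products: 1·(-365.6) = -365.6
Reactants: 1/2·(+0.0) + 2·(+0.0) + 1·(+0.0) + 1·(+90.3) = +90.3
ΔH°rxn = (-365.6) − (+90.3) = -455.9 kJ

ΔH°rxn = -455.9 kJ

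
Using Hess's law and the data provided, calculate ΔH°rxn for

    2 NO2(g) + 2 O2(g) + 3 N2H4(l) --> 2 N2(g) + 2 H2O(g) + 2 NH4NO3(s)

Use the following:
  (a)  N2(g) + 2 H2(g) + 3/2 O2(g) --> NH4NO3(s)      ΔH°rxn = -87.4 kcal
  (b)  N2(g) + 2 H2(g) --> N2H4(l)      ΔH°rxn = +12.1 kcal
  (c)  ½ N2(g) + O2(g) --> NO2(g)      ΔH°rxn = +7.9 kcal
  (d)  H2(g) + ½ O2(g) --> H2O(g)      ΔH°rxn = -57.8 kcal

ΔH°rxn = -342.5 kcal

(a) × 2 (scale by 2 for the 2 NH4NO3(s)): (2)·(-87.4) = -174.8 kcal
(b) reversed and × 3 (reverse to put N2H4(l) on the reactant side; scale by 3 for the 3 N2H4(l)): (-3)·(+12.1) = -36.3 kcal
(c) reversed and × 2 (reverse to put NO2(g) on the reactant side; ×2 to match 2 NO2(g) in the target): (-2)·(+7.9) = -15.8 kcal
(d) × 2 (×2 to match 2 H2O(g) in the target): (2)·(-57.8) = -115.6 kcal
Since enthalpy is a state function, ΔH°rxn = (-174.8) + (-36.3) + (-15.8) + (-115.6) = -342.5 kcal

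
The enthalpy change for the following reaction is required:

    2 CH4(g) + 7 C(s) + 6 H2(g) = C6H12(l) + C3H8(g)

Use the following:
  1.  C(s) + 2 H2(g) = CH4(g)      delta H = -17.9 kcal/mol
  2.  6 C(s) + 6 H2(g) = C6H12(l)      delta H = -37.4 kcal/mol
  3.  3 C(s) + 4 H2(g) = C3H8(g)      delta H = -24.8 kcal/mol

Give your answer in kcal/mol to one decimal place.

delta H = -26.4 kcal/mol

eq. 1 reversed and × 2: (-2)·(-17.9) = +35.8 kcal/mol
eq. 2 as written: -37.4 kcal/mol
eq. 3 as written: -24.8 kcal/mol
Since enthalpy is a state function, delta H = (-2)·(-17.9) + (1)·(-37.4) + (1)·(-24.8) = -26.4 kcal/mol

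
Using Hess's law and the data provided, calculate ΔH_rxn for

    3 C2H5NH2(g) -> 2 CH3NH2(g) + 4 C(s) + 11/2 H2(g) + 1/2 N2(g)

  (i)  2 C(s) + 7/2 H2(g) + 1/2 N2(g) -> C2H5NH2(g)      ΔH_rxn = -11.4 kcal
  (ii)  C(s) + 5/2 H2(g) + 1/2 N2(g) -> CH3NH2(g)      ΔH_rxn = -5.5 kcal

(i) reversed and × 3: (-3)·(-11.4) = +34.2 kcal
(ii) × 2: (2)·(-5.5) = -11.0 kcal
By Hess's law, ΔH_rxn = (+34.2) + (-11.0) = 23.2 kcal

ΔH_rxn = 23.2 kcal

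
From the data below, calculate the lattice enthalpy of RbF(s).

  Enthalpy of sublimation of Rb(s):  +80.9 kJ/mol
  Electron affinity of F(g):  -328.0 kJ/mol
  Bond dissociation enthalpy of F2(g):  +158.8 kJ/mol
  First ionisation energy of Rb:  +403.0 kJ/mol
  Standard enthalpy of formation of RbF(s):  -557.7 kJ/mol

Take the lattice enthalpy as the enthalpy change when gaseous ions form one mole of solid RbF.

ΔHf° = 1·ΔHsub + 1·(ΣIE) + 1/2·D(F2) + 1·EA + U
-557.7 = 1·(+80.9) + 1·(+403.0) + 1/2·(+158.8) + 1·(-328.0) + U
U = -557.7 − (+235.3) = -793.0 kJ/mol

U = -793.0 kJ/mol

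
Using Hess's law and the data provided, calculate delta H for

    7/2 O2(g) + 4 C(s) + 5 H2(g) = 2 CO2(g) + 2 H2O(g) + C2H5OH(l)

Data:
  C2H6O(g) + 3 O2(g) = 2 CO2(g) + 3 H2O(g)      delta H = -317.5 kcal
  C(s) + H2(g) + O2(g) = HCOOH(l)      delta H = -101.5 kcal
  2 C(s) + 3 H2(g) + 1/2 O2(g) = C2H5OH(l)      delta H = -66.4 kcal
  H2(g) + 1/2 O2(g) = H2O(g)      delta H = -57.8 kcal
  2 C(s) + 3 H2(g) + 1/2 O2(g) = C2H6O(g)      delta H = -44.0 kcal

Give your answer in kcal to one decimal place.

equation 1 as written: -317.5 kcal
equation 2: not needed.
equation 3 as written: -66.4 kcal
equation 4 reversed: +57.8 kcal
equation 5 as written: -44.0 kcal
Combining the equations, delta H = (1)·(-317.5) + (1)·(-66.4) + (-1)·(-57.8) + (1)·(-44.0) = -370.1 kcal

delta H = -370.1 kcal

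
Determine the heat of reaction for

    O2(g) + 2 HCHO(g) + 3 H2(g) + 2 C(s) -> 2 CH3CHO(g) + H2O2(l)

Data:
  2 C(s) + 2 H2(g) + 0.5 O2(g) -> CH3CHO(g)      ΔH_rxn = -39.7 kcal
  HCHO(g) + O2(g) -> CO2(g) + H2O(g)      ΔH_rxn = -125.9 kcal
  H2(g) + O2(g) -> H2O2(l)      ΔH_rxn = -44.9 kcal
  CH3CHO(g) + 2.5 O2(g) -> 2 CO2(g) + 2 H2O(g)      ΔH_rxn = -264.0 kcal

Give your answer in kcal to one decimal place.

equation 1 as written: -39.7 kcal
equation 2 × 2: (2)·(-125.9) = -251.8 kcal
equation 3 as written: -44.9 kcal
equation 4 reversed: +264.0 kcal
ΔH_rxn = (-39.7) + (-251.8) + (-44.9) + (+264.0) = -72.4 kcal

ΔH_rxn = -72.4 kcal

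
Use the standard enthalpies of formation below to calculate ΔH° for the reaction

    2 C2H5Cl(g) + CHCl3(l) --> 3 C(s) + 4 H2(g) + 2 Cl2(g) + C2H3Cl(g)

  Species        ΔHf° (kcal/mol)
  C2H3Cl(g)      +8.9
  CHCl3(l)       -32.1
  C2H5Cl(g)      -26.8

Products: 3·(+0.0) + 4·(+0.0) + 2·(+0.0) + 1·(+8.9) = +8.9
Reactants: 2·(-26.8) + 1·(-32.1) = -85.7
ΔH° = (+8.9) − (-85.7) = 94.6 kcal/mol

ΔH° = 94.6 kcal/mol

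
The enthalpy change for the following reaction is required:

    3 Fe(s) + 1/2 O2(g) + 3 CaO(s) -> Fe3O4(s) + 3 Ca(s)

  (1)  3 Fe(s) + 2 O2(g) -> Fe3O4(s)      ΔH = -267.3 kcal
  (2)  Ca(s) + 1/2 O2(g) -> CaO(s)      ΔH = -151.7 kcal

(1) as written: -267.3 kcal
(2) reversed and × 3: (-3)·(-151.7) = +455.1 kcal
Summing the manipulated equations, ΔH = (-267.3) + (+455.1) = 187.8 kcal

ΔH = 187.8 kcal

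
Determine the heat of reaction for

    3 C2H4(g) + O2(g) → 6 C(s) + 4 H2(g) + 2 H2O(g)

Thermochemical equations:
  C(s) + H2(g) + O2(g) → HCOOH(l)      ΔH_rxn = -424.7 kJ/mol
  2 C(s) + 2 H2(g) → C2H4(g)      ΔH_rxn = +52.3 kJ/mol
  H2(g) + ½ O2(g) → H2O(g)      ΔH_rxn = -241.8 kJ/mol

equation 1: not needed.
equation 2 reversed and × 3: (-3)·(+52.3) = -156.9 kJ/mol
equation 3 × 2: (2)·(-241.8) = -483.6 kJ/mol
Combining the equations, ΔH_rxn = (-3)·(+52.3) + (2)·(-241.8) = -640.5 kJ/mol

ΔH_rxn = -640.5 kJ/mol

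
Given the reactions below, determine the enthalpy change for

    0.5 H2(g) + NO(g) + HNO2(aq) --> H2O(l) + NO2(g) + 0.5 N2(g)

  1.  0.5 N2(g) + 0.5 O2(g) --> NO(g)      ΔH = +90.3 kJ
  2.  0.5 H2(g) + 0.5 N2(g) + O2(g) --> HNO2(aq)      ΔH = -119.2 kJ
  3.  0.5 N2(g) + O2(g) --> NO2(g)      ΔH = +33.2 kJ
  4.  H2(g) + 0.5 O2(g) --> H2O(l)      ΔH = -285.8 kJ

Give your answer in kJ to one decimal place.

eq. 1 reversed (NO(g) must end up as a reactant): -90.3 kJ
eq. 2 reversed (HNO2(aq) must end up as a reactant): +119.2 kJ
eq. 3 as written (NO2(g) already on the product side): +33.2 kJ
eq. 4 as written (H2O(l) already on the product side): -285.8 kJ
ΔH = (-90.3) + (+119.2) + (+33.2) + (-285.8) = -223.7 kJ

ΔH = -223.7 kJ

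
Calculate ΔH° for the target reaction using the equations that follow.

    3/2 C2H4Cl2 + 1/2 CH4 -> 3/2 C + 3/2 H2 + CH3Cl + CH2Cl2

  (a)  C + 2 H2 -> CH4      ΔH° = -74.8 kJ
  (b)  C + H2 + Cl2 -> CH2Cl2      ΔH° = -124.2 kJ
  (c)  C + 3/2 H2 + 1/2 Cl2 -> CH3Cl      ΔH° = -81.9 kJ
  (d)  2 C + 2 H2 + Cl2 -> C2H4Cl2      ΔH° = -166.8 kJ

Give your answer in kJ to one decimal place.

ΔH° = 81.5 kJ

(a) reversed and × 1/2 (CH4 must end up as a reactant; scale by 1/2 for the 1/2 CH4): (-1/2)·(-74.8) = +37.4 kJ
(b) as written (CH2Cl2 already on the product side): -124.2 kJ
(c) as written (CH3Cl already on the product side): -81.9 kJ
(d) reversed and × 3/2 (C2H4Cl2 must end up as a reactant; ×3/2 to match 3/2 C2H4Cl2 in the target): (-3/2)·(-166.8) = +250.2 kJ
ΔH° = (+37.4) + (-124.2) + (-81.9) + (+250.2) = 81.5 kJ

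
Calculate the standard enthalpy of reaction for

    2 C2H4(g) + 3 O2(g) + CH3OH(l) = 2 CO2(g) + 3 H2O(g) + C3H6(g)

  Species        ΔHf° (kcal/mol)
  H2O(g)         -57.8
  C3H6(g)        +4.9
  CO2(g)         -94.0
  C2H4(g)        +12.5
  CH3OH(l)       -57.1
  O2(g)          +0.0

Products: 2·(-94.0) + 3·(-57.8) + 1·(+4.9) = -356.5
Reactants: 2·(+12.5) + 3·(+0.0) + 1·(-57.1) = -32.1
ΔH_rxn = (-356.5) − (-32.1) = -324.4 kcal/mol

ΔH_rxn = -324.4 kcal/mol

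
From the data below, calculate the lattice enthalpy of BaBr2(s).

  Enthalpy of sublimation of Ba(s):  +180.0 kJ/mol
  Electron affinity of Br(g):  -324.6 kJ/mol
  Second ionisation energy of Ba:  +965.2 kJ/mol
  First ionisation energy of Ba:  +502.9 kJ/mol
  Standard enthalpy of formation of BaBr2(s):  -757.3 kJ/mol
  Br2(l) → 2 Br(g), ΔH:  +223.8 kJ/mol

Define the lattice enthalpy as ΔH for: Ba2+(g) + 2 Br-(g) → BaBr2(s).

ΔHf° = 1·ΔHsub + 1·(ΣIE) + 1·D(Br2) + 2·EA + U
-757.3 = 1·(+180.0) + 1·(+1468.1) + 1·(+223.8) + 2·(-324.6) + U
U = -757.3 − (+1222.7) = -1980.0 kJ/mol

U = -1980.0 kJ/mol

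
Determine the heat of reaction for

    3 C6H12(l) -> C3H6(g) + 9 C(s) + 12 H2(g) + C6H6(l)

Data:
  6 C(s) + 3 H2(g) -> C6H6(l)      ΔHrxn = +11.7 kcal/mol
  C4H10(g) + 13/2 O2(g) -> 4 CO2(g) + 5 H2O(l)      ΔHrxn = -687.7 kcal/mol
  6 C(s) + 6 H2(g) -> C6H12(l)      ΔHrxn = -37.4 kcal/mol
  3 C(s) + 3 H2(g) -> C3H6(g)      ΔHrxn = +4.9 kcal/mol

ΔHrxn = 128.8 kcal/mol

equation 1 as written (C6H6(l) already on the product side): +11.7 kcal/mol
equation 2: not needed (H2O(l) appears nowhere else).
equation 3 reversed and × 3 (reverse to put C6H12(l) on the reactant side; ×3 to match 3 C6H12(l) in the target): (-3)·(-37.4) = +112.2 kcal/mol
equation 4 as written (C3H6(g) already on the product side): +4.9 kcal/mol
Combining the equations, ΔHrxn = (+11.7) + (+112.2) + (+4.9) = 128.8 kcal/mol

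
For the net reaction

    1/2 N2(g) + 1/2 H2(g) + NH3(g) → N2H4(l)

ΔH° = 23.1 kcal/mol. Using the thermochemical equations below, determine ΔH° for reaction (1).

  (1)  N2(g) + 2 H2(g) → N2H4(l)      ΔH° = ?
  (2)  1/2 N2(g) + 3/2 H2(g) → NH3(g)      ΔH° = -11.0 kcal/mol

ΔH° = 12.1 kcal/mol

(1) as written (N2H4(l) already on the product side): contributes x
(2) reversed (reverse to put NH3(g) on the reactant side): +11.0 kcal/mol
+23.1 = (+11.0) + x
x = (+23.1 − (+11.0)) / (1) = 12.1 kcal/mol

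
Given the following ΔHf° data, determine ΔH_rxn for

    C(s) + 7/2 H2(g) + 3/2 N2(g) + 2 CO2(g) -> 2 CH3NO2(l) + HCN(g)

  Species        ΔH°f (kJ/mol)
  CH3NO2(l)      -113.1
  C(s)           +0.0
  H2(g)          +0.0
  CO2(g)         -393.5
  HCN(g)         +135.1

Products: 2·(-113.1) + 1·(+135.1) = -91.1
Reactants: 1·(+0.0) + 7/2·(+0.0) + 3/2·(+0.0) + 2·(-393.5) = -787.0
ΔH_rxn = (-91.1) − (-787.0) = 695.9 kJ/mol

ΔH_rxn = 695.9 kJ/mol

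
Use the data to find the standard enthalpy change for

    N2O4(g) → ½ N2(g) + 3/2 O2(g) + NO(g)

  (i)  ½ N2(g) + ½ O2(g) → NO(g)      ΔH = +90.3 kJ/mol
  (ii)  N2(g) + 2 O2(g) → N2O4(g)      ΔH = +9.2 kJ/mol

ΔH = 81.1 kJ/mol

(i) as written: +90.3 kJ/mol
(ii) reversed: -9.2 kJ/mol
Since enthalpy is a state function, ΔH = (+90.3) + (-9.2) = 81.1 kJ/mol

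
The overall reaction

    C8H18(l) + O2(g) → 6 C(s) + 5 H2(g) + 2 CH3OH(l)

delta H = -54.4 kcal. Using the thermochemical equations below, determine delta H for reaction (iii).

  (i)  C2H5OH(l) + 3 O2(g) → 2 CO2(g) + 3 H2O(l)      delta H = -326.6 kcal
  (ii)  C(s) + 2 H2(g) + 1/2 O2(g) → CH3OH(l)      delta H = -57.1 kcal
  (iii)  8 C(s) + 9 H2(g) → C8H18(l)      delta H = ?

delta H = -59.8 kcal

(i): not needed.
(ii) × 2: (2)·(-57.1) = -114.2 kcal
(iii) reversed: contributes −x
-54.4 = (-114.2) − x
x = (-54.4 − (-114.2)) / (-1) = -59.8 kcal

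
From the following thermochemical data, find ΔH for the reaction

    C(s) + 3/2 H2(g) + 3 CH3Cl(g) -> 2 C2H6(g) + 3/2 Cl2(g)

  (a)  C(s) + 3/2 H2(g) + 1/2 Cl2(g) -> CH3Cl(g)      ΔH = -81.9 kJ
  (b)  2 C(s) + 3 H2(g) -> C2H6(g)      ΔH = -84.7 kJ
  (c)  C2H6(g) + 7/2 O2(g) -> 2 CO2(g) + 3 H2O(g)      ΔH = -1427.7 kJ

(a) reversed and × 3 (CH3Cl(g) must end up as a reactant; ×3 to match 3 CH3Cl(g) in the target): (-3)·(-81.9) = +245.7 kJ
(b) × 2: (2)·(-84.7) = -169.4 kJ
(c): not needed (O2(g) appears nowhere else).
ΔH = (+245.7) + (-169.4) = 76.3 kJ

ΔH = 76.3 kJ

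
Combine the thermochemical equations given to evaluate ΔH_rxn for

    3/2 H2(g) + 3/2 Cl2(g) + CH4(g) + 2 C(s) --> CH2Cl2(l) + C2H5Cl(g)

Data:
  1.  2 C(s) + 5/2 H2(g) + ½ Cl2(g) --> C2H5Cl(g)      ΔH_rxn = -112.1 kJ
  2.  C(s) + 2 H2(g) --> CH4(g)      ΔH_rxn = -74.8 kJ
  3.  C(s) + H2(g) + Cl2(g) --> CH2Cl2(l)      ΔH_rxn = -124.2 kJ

ΔH_rxn = -161.5 kJ

eq. 1 as written: -112.1 kJ
eq. 2 reversed: +74.8 kJ
eq. 3 as written: -124.2 kJ
Summing the manipulated equations, ΔH_rxn = (-112.1) + (+74.8) + (-124.2) = -161.5 kJ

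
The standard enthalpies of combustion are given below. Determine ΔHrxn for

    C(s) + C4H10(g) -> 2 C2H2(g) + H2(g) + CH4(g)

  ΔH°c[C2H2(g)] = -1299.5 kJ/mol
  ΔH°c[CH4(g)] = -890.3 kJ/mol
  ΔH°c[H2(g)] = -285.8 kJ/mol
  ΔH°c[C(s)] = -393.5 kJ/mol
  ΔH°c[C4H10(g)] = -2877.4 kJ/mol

ΔHrxn = 504.2 kJ/mol

With combustion enthalpies, reactants minus products:
= [1·(-393.5) + 1·(-2877.4)] − [2·(-1299.5) + 1·(-285.8) + 1·(-890.3)]
= 504.2 kJ/mol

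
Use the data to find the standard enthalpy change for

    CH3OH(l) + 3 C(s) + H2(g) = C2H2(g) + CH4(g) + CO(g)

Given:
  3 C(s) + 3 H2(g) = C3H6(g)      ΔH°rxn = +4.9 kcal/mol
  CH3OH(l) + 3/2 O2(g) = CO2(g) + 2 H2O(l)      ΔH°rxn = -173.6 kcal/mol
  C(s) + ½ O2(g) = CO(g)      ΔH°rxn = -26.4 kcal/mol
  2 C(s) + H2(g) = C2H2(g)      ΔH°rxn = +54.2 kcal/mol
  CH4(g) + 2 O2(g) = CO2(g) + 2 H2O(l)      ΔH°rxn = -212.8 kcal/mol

equation 1: not needed.
equation 2 as written: -173.6 kcal/mol
equation 3 as written: -26.4 kcal/mol
equation 4 as written: +54.2 kcal/mol
equation 5 reversed: +212.8 kcal/mol
Combining the equations, ΔH°rxn = (1)·(-173.6) + (1)·(-26.4) + (1)·(+54.2) + (-1)·(-212.8) = 67.0 kcal/mol

ΔH°rxn = 67.0 kcal/mol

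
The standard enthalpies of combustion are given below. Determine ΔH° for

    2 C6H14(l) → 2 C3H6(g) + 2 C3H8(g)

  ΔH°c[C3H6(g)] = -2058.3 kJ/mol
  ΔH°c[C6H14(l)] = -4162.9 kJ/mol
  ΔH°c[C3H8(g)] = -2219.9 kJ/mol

ΔH° = 230.6 kJ/mol

Using ΔH = Σ nΔHc°(reactants) − Σ nΔHc°(products):
= [2·(-4162.9)] − [2·(-2058.3) + 2·(-2219.9)]
= 230.6 kJ/mol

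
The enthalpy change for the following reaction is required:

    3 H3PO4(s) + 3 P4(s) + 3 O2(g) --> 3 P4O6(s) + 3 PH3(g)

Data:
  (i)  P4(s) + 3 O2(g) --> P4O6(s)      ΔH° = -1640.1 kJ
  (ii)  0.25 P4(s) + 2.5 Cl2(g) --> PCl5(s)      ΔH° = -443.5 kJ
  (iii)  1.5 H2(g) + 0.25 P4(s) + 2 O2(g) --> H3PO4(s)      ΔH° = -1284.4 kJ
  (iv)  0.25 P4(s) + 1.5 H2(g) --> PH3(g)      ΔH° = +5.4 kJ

(i) × 3: (3)·(-1640.1) = -4920.3 kJ
(ii): not needed.
(iii) reversed and × 3: (-3)·(-1284.4) = +3853.2 kJ
(iv) × 3: (3)·(+5.4) = +16.2 kJ
ΔH° = (-4920.3) + (+3853.2) + (+16.2) = -1050.9 kJ

ΔH° = -1050.9 kJ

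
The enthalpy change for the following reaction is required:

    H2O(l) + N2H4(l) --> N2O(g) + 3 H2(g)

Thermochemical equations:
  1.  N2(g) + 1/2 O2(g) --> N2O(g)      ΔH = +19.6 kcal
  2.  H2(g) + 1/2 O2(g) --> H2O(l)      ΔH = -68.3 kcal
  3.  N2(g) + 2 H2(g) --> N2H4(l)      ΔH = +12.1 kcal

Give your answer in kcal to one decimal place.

ΔH = 75.8 kcal

eq. 1 as written: +19.6 kcal
eq. 2 reversed: +68.3 kcal
eq. 3 reversed: -12.1 kcal
ΔH = (1)·(+19.6) + (-1)·(-68.3) + (-1)·(+12.1) = 75.8 kcal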